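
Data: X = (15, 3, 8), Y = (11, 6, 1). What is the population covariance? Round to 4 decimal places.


Cov = (1/n)*sum((xi-xbar)(yi-ybar))
n = 3, xbar = 26/3 ≈ 8.666667, ybar = 18/3 = 6
sum((xi-xbar)(yi-ybar)) = 35
Cov = 35 / 3 = 35/3 ≈ 11.666667

11.6667


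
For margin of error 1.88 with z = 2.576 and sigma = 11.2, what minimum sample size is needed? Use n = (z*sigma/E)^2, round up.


z*sigma/E = 2.576 * 11.2 / 1.88 = 18032/1175 ≈ 15.346383
(z*sigma/E)^2 ≈ 235.511471
round up: n = 236

236


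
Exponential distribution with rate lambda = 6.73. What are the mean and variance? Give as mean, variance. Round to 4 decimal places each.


mean = 1/lam, var = 1/lam^2
mean = 1 / 6.73 = 100/673 ≈ 0.148588
lam^2 = 6.73^2 = 45.2929
var = 1 / 45.2929 ≈ 0.022079

0.1486, 0.0221


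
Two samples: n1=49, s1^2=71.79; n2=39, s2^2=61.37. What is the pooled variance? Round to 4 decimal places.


sp^2 = ((n1-1)*s1^2 + (n2-1)*s2^2)/(n1+n2-2)
(n1-1)*s1^2 = 48 * 71.79 = 3445.92
(n2-1)*s2^2 = 38 * 61.37 = 2332.06
numerator = 3445.92 + 2332.06 = 5777.98
n1+n2-2 = 86
sp^2 = 5777.98 / 86 = 288899/4300 ≈ 67.185814

67.1858


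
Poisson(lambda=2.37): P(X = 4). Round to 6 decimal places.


P = e^(-lam) * lam^k / k!
e^(-2.37) ≈ 0.09348073
lam^k = 2.37^4 ≈ 31.549566
k! = 4! = 24
P = 0.09348073 * 31.549566 / 24 ≈ 0.122887

0.122887


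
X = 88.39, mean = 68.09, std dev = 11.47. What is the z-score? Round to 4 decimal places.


z = (X - mu) / sigma
X - mu = 88.39 - 68.09 = 20.3
z = 20.3 / 11.47 = 2030/1147 ≈ 1.769834

1.7698


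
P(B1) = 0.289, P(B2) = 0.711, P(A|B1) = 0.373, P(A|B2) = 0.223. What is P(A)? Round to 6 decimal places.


P(A) = P(A|B1)*P(B1) + P(A|B2)*P(B2)
P(A|B1)*P(B1) = 0.373 * 0.289 = 0.107797
P(A|B2)*P(B2) = 0.223 * 0.711 = 0.158553
P(A) = 0.107797 + 0.158553 = 0.26635

0.266350


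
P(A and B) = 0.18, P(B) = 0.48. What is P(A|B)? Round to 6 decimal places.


P(A|B) = P(A and B) / P(B) = 0.18 / 0.48 = 0.375

0.375000


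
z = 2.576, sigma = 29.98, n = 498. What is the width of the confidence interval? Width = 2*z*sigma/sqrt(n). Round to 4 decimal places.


width = 2*z*sigma/sqrt(n)
2*z*sigma = 2 * 2.576 * 29.98 = 154.45696
sqrt(498) ≈ 22.315914
width = 154.45696 / 22.315914 ≈ 6.921382

6.9214


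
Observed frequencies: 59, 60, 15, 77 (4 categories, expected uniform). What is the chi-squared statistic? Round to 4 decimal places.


chi2 = sum((O-E)^2/E), E = total/4
total = 211, E = 211/4 = 52.75
(59 - 52.75)^2 / 52.75 = 39.0625 / 52.75 = 625/844 ≈ 0.740521
(60 - 52.75)^2 / 52.75 = 52.5625 / 52.75 = 841/844 ≈ 0.996445
(15 - 52.75)^2 / 52.75 = 1425.0625 / 52.75 = 22801/844 ≈ 27.015403
(77 - 52.75)^2 / 52.75 = 588.0625 / 52.75 = 9409/844 ≈ 11.148104
chi2 = 8419/211 ≈ 39.900474

39.9005


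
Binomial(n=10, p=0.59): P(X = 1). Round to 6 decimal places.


P = C(n,k) * p^k * (1-p)^(n-k)
C(10,1) = 10
p^k = 0.59^1 = 0.59
(1-p)^(n-k) = 0.41^9 ≈ 0.0003273819
P = 10 * 0.59 * 0.0003273819 ≈ 0.001932

0.001932


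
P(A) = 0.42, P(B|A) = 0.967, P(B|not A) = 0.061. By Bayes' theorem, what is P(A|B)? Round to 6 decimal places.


P(A|B) = P(B|A)*P(A) / P(B), P(B) = P(B|A)*P(A) + P(B|not A)*P(not A)
P(B|A)*P(A) = 0.967 * 0.42 = 0.40614
P(B|not A)*P(not A) = 0.061 * 0.58 = 0.03538
P(B) = 0.40614 + 0.03538 = 0.44152
P(A|B) = 0.40614 / 0.44152 ≈ 0.91986773

0.919868


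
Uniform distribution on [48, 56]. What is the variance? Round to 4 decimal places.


Var = (b-a)^2 / 12
(b-a)^2 = (56 - 48)^2 = 64
Var = 64/12 ≈ 5.333333

5.3333


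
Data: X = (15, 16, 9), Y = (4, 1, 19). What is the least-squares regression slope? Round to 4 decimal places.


b = sum((xi-xbar)(yi-ybar)) / sum((xi-xbar)^2)
n = 3, xbar = 40/3 ≈ 13.333333, ybar = 24/3 = 8
Sxy = sum((xi-xbar)(yi-ybar)) = -73
Sxx = sum((xi-xbar)^2) = 86/3 ≈ 28.666667
b = Sxy / Sxx = -219/86 ≈ -2.546512

-2.5465


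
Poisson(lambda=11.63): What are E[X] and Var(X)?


E[X] = Var(X) = lambda = 11.63

11.63, 11.63


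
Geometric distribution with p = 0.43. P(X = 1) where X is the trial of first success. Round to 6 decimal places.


P = (1-p)^(k-1) * p
(1-p)^(k-1) = 0.57^0 = 1
P = 1 * 0.43 = 0.43

0.430000


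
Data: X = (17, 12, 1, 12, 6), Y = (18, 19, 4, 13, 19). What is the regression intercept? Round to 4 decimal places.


a = ybar - b*xbar, where b = sum((xi-xbar)(yi-ybar)) / sum((xi-xbar)^2)
n = 5, xbar = 48/5 = 9.6, ybar = 73/5 = 14.6
Sxy = sum((xi-xbar)(yi-ybar)) = 107.2
Sxx = sum((xi-xbar)^2) = 153.2
b = Sxy / Sxx = 268/383 ≈ 0.699739
a = 14.6 - 0.699739 * 9.6 = 3019/383 ≈ 7.882507

7.8825


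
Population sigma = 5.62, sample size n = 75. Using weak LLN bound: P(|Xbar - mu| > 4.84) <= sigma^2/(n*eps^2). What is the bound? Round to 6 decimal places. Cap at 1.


bound = min(1, sigma^2/(n*eps^2))
sigma^2 = 5.62^2 = 31.5844
n*eps^2 = 75 * 4.84^2 = 75 * 23.4256 = 1756.92
sigma^2/(n*eps^2) = 31.5844 / 1756.92 ≈ 0.01797714

0.017977


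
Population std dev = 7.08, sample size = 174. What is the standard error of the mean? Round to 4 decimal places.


SE = sigma / sqrt(n)
sqrt(174) ≈ 13.190906
SE = 7.08 / 13.190906 ≈ 0.536733

0.5367


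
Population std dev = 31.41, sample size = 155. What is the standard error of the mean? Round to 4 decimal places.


SE = sigma / sqrt(n)
sqrt(155) ≈ 12.449900
SE = 31.41 / 12.449900 ≈ 2.522912

2.5229


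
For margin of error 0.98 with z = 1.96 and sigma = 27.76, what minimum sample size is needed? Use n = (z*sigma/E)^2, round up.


z*sigma/E = 1.96 * 27.76 / 0.98 = 55.52
(z*sigma/E)^2 = 3082.4704
round up: n = 3083

3083


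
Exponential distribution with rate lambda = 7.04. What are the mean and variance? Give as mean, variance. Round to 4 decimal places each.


mean = 1/lam, var = 1/lam^2
mean = 1 / 7.04 = 25/176 ≈ 0.142045
lam^2 = 7.04^2 = 49.5616
var = 1 / 49.5616 ≈ 0.020177

0.1420, 0.0202


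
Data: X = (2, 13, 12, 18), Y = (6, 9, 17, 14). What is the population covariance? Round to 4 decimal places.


Cov = (1/n)*sum((xi-xbar)(yi-ybar))
n = 4, xbar = 45/4 = 11.25, ybar = 46/4 = 11.5
sum((xi-xbar)(yi-ybar)) = 67.5
Cov = 67.5 / 4 = 16.875

16.8750


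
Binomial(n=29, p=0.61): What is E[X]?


E[X] = n*p = 29 * 0.61 = 17.69

17.69


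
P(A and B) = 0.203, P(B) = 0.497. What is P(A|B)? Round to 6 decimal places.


P(A|B) = P(A and B) / P(B) = 0.203 / 0.497 = 29/71 ≈ 0.40845070

0.408451


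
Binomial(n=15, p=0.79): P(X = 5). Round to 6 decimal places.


P = C(n,k) * p^k * (1-p)^(n-k)
C(15,5) = 3003
p^k = 0.79^5 ≈ 0.3077056
(1-p)^(n-k) = 0.21^10 ≈ 0.0000001667988
P = 3003 * 0.3077056 * 0.0000001667988 ≈ 0.000154

0.000154


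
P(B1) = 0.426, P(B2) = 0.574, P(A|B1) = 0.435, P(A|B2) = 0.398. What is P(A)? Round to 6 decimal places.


P(A) = P(A|B1)*P(B1) + P(A|B2)*P(B2)
P(A|B1)*P(B1) = 0.435 * 0.426 = 0.18531
P(A|B2)*P(B2) = 0.398 * 0.574 = 0.228452
P(A) = 0.18531 + 0.228452 = 0.413762

0.413762


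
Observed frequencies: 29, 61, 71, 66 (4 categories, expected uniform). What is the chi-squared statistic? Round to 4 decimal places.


chi2 = sum((O-E)^2/E), E = total/4
total = 227, E = 227/4 = 56.75
(29 - 56.75)^2 / 56.75 = 770.0625 / 56.75 = 12321/908 ≈ 13.569383
(61 - 56.75)^2 / 56.75 = 18.0625 / 56.75 = 289/908 ≈ 0.318282
(71 - 56.75)^2 / 56.75 = 203.0625 / 56.75 = 3249/908 ≈ 3.578194
(66 - 56.75)^2 / 56.75 = 85.5625 / 56.75 = 1369/908 ≈ 1.507709
chi2 = 4307/227 ≈ 18.973568

18.9736


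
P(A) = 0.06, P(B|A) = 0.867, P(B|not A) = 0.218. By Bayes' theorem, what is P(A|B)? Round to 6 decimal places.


P(A|B) = P(B|A)*P(A) / P(B), P(B) = P(B|A)*P(A) + P(B|not A)*P(not A)
P(B|A)*P(A) = 0.867 * 0.06 = 0.05202
P(B|not A)*P(not A) = 0.218 * 0.94 = 0.20492
P(B) = 0.05202 + 0.20492 = 0.25694
P(A|B) = 0.05202 / 0.25694 ≈ 0.20245972

0.202460


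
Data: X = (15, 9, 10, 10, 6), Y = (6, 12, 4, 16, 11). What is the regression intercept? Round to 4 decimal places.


a = ybar - b*xbar, where b = sum((xi-xbar)(yi-ybar)) / sum((xi-xbar)^2)
n = 5, xbar = 50/5 = 10, ybar = 49/5 = 9.8
Sxy = sum((xi-xbar)(yi-ybar)) = -26
Sxx = sum((xi-xbar)^2) = 42
b = Sxy / Sxx = -13/21 ≈ -0.619048
a = 9.8 - (-0.619048) * 10 = 1679/105 ≈ 15.990476

15.9905


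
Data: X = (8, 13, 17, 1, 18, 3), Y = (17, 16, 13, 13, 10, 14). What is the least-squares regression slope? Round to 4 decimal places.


b = sum((xi-xbar)(yi-ybar)) / sum((xi-xbar)^2)
n = 6, xbar = 60/6 = 10, ybar = 83/6 ≈ 13.833333
Sxy = sum((xi-xbar)(yi-ybar)) = -30
Sxx = sum((xi-xbar)^2) = 256
b = Sxy / Sxx = -15/128 ≈ -0.117188

-0.1172


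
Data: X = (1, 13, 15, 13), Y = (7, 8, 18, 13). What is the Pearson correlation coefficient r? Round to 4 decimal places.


r = sum((xi-xbar)(yi-ybar)) / sqrt(sum((xi-xbar)^2) * sum((yi-ybar)^2))
n = 4, xbar = 42/4 = 10.5, ybar = 46/4 = 11.5
Sxy = sum((xi-xbar)(yi-ybar)) = 67
Sxx = sum((xi-xbar)^2) = 123
Syy = sum((yi-ybar)^2) = 77
sqrt(Sxx*Syy) ≈ 97.319063
r = Sxy / sqrt(Sxx*Syy) = 67 / 97.319063 ≈ 0.688457

0.6885


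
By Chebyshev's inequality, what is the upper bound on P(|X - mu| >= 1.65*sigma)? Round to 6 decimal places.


P <= 1/k^2
k^2 = 1.65^2 = 2.7225
1/k^2 = 1 / 2.7225 = 400/1089 ≈ 0.36730946

0.367309


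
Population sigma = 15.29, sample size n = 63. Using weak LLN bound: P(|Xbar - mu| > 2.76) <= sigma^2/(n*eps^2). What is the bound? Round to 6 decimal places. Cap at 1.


bound = min(1, sigma^2/(n*eps^2))
sigma^2 = 15.29^2 = 233.7841
n*eps^2 = 63 * 2.76^2 = 63 * 7.6176 = 479.9088
sigma^2/(n*eps^2) = 233.7841 / 479.9088 ≈ 0.48714277

0.487143


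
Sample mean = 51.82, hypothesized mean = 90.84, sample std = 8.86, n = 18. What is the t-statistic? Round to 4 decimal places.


t = (xbar - mu0) / (s/sqrt(n))
xbar - mu0 = 51.82 - 90.84 = -39.02
sqrt(18) ≈ 4.24264069
s/sqrt(n) = 8.86 / 4.24264069 ≈ 2.08832203
t = -39.02 / 2.08832203 ≈ -18.684858

-18.6849


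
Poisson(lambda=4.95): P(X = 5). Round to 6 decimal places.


P = e^(-lam) * lam^k / k!
e^(-4.95) ≈ 0.007083409
lam^k = 4.95^5 ≈ 2971.843906
k! = 5! = 120
P = 0.007083409 * 2971.843906 / 120 ≈ 0.175423

0.175423


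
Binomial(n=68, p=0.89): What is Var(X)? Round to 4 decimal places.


Var = n*p*(1-p) = 68 * 0.89 * 0.11 = 6.6572

6.6572


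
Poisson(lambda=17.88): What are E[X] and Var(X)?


E[X] = Var(X) = lambda = 17.88

17.88, 17.88


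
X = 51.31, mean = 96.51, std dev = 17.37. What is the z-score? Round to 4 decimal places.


z = (X - mu) / sigma
X - mu = 51.31 - 96.51 = -45.2
z = -45.2 / 17.37 = -4520/1737 ≈ -2.602188

-2.6022


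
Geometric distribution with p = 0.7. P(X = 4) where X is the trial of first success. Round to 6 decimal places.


P = (1-p)^(k-1) * p
(1-p)^(k-1) = 0.3^3 = 0.027
P = 0.027 * 0.7 = 0.0189

0.018900


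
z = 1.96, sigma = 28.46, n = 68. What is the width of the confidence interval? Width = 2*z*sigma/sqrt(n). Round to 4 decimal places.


width = 2*z*sigma/sqrt(n)
2*z*sigma = 2 * 1.96 * 28.46 = 111.5632
sqrt(68) ≈ 8.246211
width = 111.5632 / 8.246211 ≈ 13.529025

13.5290


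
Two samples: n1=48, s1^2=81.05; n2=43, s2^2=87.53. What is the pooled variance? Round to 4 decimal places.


sp^2 = ((n1-1)*s1^2 + (n2-1)*s2^2)/(n1+n2-2)
(n1-1)*s1^2 = 47 * 81.05 = 3809.35
(n2-1)*s2^2 = 42 * 87.53 = 3676.26
numerator = 3809.35 + 3676.26 = 7485.61
n1+n2-2 = 89
sp^2 = 7485.61 / 89 = 748561/8900 ≈ 84.107978

84.1080


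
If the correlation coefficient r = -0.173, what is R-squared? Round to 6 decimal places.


R^2 = r^2 = (-0.173)^2 = 0.029929

0.029929


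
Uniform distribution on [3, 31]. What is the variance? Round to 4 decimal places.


Var = (b-a)^2 / 12
(b-a)^2 = (31 - 3)^2 = 784
Var = 784/12 ≈ 65.333333

65.3333


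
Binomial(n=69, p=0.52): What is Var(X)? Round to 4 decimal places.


Var = n*p*(1-p) = 69 * 0.52 * 0.48 = 17.2224

17.2224


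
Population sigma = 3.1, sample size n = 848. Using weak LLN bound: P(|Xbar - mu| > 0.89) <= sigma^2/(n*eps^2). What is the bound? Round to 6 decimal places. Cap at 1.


bound = min(1, sigma^2/(n*eps^2))
sigma^2 = 3.1^2 = 9.61
n*eps^2 = 848 * 0.89^2 = 848 * 0.7921 = 671.7008
sigma^2/(n*eps^2) = 9.61 / 671.7008 ≈ 0.01430697

0.014307


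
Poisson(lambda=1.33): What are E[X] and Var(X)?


E[X] = Var(X) = lambda = 1.33

1.33, 1.33


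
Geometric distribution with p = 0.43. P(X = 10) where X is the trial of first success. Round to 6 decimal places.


P = (1-p)^(k-1) * p
(1-p)^(k-1) = 0.57^9 ≈ 0.006351462
P = 0.006351462 * 0.43 ≈ 0.002731129

0.002731


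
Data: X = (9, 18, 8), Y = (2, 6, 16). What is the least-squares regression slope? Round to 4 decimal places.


b = sum((xi-xbar)(yi-ybar)) / sum((xi-xbar)^2)
n = 3, xbar = 35/3 ≈ 11.666667, ybar = 24/3 = 8
Sxy = sum((xi-xbar)(yi-ybar)) = -26
Sxx = sum((xi-xbar)^2) = 182/3 ≈ 60.666667
b = Sxy / Sxx = -3/7 ≈ -0.428571

-0.4286


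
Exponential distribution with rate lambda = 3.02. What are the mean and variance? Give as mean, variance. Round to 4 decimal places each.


mean = 1/lam, var = 1/lam^2
mean = 1 / 3.02 = 50/151 ≈ 0.331126
lam^2 = 3.02^2 = 9.1204
var = 1 / 9.1204 ≈ 0.109644

0.3311, 0.1096


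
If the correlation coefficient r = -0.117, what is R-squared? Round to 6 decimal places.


R^2 = r^2 = (-0.117)^2 = 0.013689

0.013689


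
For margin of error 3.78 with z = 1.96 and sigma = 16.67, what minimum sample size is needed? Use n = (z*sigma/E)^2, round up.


z*sigma/E = 1.96 * 16.67 / 3.78 = 11669/1350 ≈ 8.643704
(z*sigma/E)^2 ≈ 74.713614
round up: n = 75

75


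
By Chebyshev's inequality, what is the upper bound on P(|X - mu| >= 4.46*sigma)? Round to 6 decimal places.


P <= 1/k^2
k^2 = 4.46^2 = 19.8916
1/k^2 = 1 / 19.8916 ≈ 0.05027248

0.050272


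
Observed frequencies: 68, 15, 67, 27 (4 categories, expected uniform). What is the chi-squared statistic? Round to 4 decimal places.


chi2 = sum((O-E)^2/E), E = total/4
total = 177, E = 177/4 = 44.25
(68 - 44.25)^2 / 44.25 = 564.0625 / 44.25 = 9025/708 ≈ 12.747175
(15 - 44.25)^2 / 44.25 = 855.5625 / 44.25 = 4563/236 ≈ 19.334746
(67 - 44.25)^2 / 44.25 = 517.5625 / 44.25 = 8281/708 ≈ 11.696328
(27 - 44.25)^2 / 44.25 = 297.5625 / 44.25 = 1587/236 ≈ 6.724576
chi2 = 8939/177 ≈ 50.502825

50.5028


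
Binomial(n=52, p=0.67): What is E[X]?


E[X] = n*p = 52 * 0.67 = 34.84

34.84


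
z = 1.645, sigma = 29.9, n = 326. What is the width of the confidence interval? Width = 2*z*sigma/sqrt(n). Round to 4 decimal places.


width = 2*z*sigma/sqrt(n)
2*z*sigma = 2 * 1.645 * 29.9 = 98.371
sqrt(326) ≈ 18.055470
width = 98.371 / 18.055470 ≈ 5.448266

5.4483


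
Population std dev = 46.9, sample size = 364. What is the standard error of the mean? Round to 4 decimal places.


SE = sigma / sqrt(n)
sqrt(364) ≈ 19.078784
SE = 46.9 / 19.078784 ≈ 2.458228

2.4582


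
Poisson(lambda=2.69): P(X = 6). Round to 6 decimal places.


P = e^(-lam) * lam^k / k!
e^(-2.69) ≈ 0.06788094
lam^k = 2.69^6 ≈ 378.890468
k! = 6! = 720
P = 0.06788094 * 378.890468 / 720 ≈ 0.035721

0.035721


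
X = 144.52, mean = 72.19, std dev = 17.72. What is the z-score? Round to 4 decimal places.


z = (X - mu) / sigma
X - mu = 144.52 - 72.19 = 72.33
z = 72.33 / 17.72 = 7233/1772 ≈ 4.081828

4.0818


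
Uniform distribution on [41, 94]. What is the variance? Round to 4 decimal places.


Var = (b-a)^2 / 12
(b-a)^2 = (94 - 41)^2 = 2809
Var = 2809/12 ≈ 234.083333

234.0833


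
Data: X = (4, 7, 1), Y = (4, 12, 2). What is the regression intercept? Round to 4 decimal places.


a = ybar - b*xbar, where b = sum((xi-xbar)(yi-ybar)) / sum((xi-xbar)^2)
n = 3, xbar = 12/3 = 4, ybar = 18/3 = 6
Sxy = sum((xi-xbar)(yi-ybar)) = 30
Sxx = sum((xi-xbar)^2) = 18
b = Sxy / Sxx = 5/3 ≈ 1.666667
a = 6 - 1.666667 * 4 = -2/3 ≈ -0.666667

-0.6667


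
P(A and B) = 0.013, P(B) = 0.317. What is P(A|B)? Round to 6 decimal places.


P(A|B) = P(A and B) / P(B) = 0.013 / 0.317 = 13/317 ≈ 0.04100946

0.041009


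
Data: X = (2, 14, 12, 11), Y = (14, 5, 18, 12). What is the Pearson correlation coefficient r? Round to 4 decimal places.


r = sum((xi-xbar)(yi-ybar)) / sqrt(sum((xi-xbar)^2) * sum((yi-ybar)^2))
n = 4, xbar = 39/4 = 9.75, ybar = 49/4 = 12.25
Sxy = sum((xi-xbar)(yi-ybar)) = -31.75
Sxx = sum((xi-xbar)^2) = 84.75
Syy = sum((yi-ybar)^2) = 88.75
sqrt(Sxx*Syy) ≈ 86.726942
r = Sxy / sqrt(Sxx*Syy) = -31.75 / 86.726942 ≈ -0.366092

-0.3661


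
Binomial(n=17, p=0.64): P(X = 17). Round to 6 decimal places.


P = C(n,k) * p^k * (1-p)^(n-k)
C(17,17) = 1
p^k = 0.64^17 ≈ 0.0005070602
(1-p)^(n-k) = 0.36^0 = 1
P = 1 * 0.0005070602 * 1 ≈ 0.000507

0.000507


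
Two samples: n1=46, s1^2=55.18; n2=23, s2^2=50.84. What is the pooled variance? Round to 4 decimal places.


sp^2 = ((n1-1)*s1^2 + (n2-1)*s2^2)/(n1+n2-2)
(n1-1)*s1^2 = 45 * 55.18 = 2483.1
(n2-1)*s2^2 = 22 * 50.84 = 1118.48
numerator = 2483.1 + 1118.48 = 3601.58
n1+n2-2 = 67
sp^2 = 3601.58 / 67 = 180079/3350 ≈ 53.754925

53.7549


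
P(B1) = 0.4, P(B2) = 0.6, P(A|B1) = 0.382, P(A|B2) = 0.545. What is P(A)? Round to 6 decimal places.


P(A) = P(A|B1)*P(B1) + P(A|B2)*P(B2)
P(A|B1)*P(B1) = 0.382 * 0.4 = 0.1528
P(A|B2)*P(B2) = 0.545 * 0.6 = 0.327
P(A) = 0.1528 + 0.327 = 0.4798

0.479800


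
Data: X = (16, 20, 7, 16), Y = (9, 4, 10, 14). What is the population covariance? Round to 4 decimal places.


Cov = (1/n)*sum((xi-xbar)(yi-ybar))
n = 4, xbar = 59/4 = 14.75, ybar = 37/4 = 9.25
sum((xi-xbar)(yi-ybar)) = -27.75
Cov = -27.75 / 4 = -6.9375

-6.9375


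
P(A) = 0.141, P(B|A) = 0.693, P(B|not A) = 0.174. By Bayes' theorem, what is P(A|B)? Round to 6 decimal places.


P(A|B) = P(B|A)*P(A) / P(B), P(B) = P(B|A)*P(A) + P(B|not A)*P(not A)
P(B|A)*P(A) = 0.693 * 0.141 = 0.097713
P(B|not A)*P(not A) = 0.174 * 0.859 = 0.149466
P(B) = 0.097713 + 0.149466 = 0.247179
P(A|B) = 0.097713 / 0.247179 ≈ 0.39531271

0.395313


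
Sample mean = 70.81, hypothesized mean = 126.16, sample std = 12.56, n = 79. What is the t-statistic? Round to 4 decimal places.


t = (xbar - mu0) / (s/sqrt(n))
xbar - mu0 = 70.81 - 126.16 = -55.35
sqrt(79) ≈ 8.88819442
s/sqrt(n) = 12.56 / 8.88819442 ≈ 1.41311040
t = -55.35 / 1.41311040 ≈ -39.168914

-39.1689


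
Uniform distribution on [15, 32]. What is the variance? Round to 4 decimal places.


Var = (b-a)^2 / 12
(b-a)^2 = (32 - 15)^2 = 289
Var = 289/12 ≈ 24.083333

24.0833


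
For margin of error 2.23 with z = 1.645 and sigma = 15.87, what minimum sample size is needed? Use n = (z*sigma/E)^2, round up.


z*sigma/E = 1.645 * 15.87 / 2.23 ≈ 11.706794
(z*sigma/E)^2 ≈ 137.049019
round up: n = 138

138


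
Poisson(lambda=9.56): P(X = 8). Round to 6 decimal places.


P = e^(-lam) * lam^k / k!
e^(-9.56) ≈ 0.00007049280
lam^k = 9.56^8 ≈ 69769102.804807
k! = 8! = 40320
P = 0.00007049280 * 69769102.804807 / 40320 ≈ 0.121980

0.121980


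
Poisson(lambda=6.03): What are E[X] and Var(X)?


E[X] = Var(X) = lambda = 6.03

6.03, 6.03


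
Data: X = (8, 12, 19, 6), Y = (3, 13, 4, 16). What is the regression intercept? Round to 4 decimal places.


a = ybar - b*xbar, where b = sum((xi-xbar)(yi-ybar)) / sum((xi-xbar)^2)
n = 4, xbar = 45/4 = 11.25, ybar = 36/4 = 9
Sxy = sum((xi-xbar)(yi-ybar)) = -53
Sxx = sum((xi-xbar)^2) = 98.75
b = Sxy / Sxx = -212/395 ≈ -0.536709
a = 9 - (-0.536709) * 11.25 = 1188/79 ≈ 15.037975

15.0380


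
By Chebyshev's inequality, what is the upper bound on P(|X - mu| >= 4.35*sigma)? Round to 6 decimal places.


P <= 1/k^2
k^2 = 4.35^2 = 18.9225
1/k^2 = 1 / 18.9225 = 400/7569 ≈ 0.05284714

0.052847


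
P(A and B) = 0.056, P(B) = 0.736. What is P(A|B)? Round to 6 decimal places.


P(A|B) = P(A and B) / P(B) = 0.056 / 0.736 = 7/92 ≈ 0.07608696

0.076087


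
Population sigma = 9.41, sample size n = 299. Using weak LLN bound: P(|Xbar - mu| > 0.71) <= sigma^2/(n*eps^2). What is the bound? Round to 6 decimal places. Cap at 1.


bound = min(1, sigma^2/(n*eps^2))
sigma^2 = 9.41^2 = 88.5481
n*eps^2 = 299 * 0.71^2 = 299 * 0.5041 = 150.7259
sigma^2/(n*eps^2) = 88.5481 / 150.7259 ≈ 0.58747767

0.587478


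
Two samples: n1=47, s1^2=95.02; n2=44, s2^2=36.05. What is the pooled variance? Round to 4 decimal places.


sp^2 = ((n1-1)*s1^2 + (n2-1)*s2^2)/(n1+n2-2)
(n1-1)*s1^2 = 46 * 95.02 = 4370.92
(n2-1)*s2^2 = 43 * 36.05 = 1550.15
numerator = 4370.92 + 1550.15 = 5921.07
n1+n2-2 = 89
sp^2 = 5921.07 / 89 = 592107/8900 ≈ 66.528876

66.5289


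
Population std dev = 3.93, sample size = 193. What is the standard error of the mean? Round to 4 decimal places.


SE = sigma / sqrt(n)
sqrt(193) ≈ 13.892444
SE = 3.93 / 13.892444 ≈ 0.282888

0.2829


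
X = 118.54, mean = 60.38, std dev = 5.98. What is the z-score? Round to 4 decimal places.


z = (X - mu) / sigma
X - mu = 118.54 - 60.38 = 58.16
z = 58.16 / 5.98 = 2908/299 ≈ 9.725753

9.7258


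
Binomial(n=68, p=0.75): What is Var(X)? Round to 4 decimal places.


Var = n*p*(1-p) = 68 * 0.75 * 0.25 = 12.75

12.7500


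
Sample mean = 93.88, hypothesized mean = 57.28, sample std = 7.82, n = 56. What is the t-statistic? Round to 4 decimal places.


t = (xbar - mu0) / (s/sqrt(n))
xbar - mu0 = 93.88 - 57.28 = 36.6
sqrt(56) ≈ 7.48331477
s/sqrt(n) = 7.82 / 7.48331477 ≈ 1.04499146
t = 36.6 / 1.04499146 ≈ 35.024210

35.0242


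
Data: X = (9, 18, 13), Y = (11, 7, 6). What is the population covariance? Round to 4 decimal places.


Cov = (1/n)*sum((xi-xbar)(yi-ybar))
n = 3, xbar = 40/3 ≈ 13.333333, ybar = 24/3 = 8
sum((xi-xbar)(yi-ybar)) = -17
Cov = -17 / 3 = -17/3 ≈ -5.666667

-5.6667


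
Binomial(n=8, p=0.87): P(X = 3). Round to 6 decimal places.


P = C(n,k) * p^k * (1-p)^(n-k)
C(8,3) = 56
p^k = 0.87^3 = 0.658503
(1-p)^(n-k) = 0.13^5 = 0.0000371293
P = 56 * 0.658503 * 0.0000371293 ≈ 0.001369

0.001369


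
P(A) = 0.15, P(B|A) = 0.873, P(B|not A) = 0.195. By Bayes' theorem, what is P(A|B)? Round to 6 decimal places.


P(A|B) = P(B|A)*P(A) / P(B), P(B) = P(B|A)*P(A) + P(B|not A)*P(not A)
P(B|A)*P(A) = 0.873 * 0.15 = 0.13095
P(B|not A)*P(not A) = 0.195 * 0.85 = 0.16575
P(B) = 0.13095 + 0.16575 = 0.2967
P(A|B) = 0.13095 / 0.2967 = 873/1978 ≈ 0.44135490

0.441355


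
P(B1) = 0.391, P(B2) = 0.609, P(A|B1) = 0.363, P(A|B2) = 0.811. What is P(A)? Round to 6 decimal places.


P(A) = P(A|B1)*P(B1) + P(A|B2)*P(B2)
P(A|B1)*P(B1) = 0.363 * 0.391 = 0.141933
P(A|B2)*P(B2) = 0.811 * 0.609 = 0.493899
P(A) = 0.141933 + 0.493899 = 0.635832

0.635832


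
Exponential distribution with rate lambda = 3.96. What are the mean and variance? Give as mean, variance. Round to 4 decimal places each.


mean = 1/lam, var = 1/lam^2
mean = 1 / 3.96 = 25/99 ≈ 0.252525
lam^2 = 3.96^2 = 15.6816
var = 1 / 15.6816 = 625/9801 ≈ 0.063769

0.2525, 0.0638


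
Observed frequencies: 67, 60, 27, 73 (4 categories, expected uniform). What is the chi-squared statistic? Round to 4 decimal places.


chi2 = sum((O-E)^2/E), E = total/4
total = 227, E = 227/4 = 56.75
(67 - 56.75)^2 / 56.75 = 105.0625 / 56.75 = 1681/908 ≈ 1.851322
(60 - 56.75)^2 / 56.75 = 10.5625 / 56.75 = 169/908 ≈ 0.186123
(27 - 56.75)^2 / 56.75 = 885.0625 / 56.75 = 14161/908 ≈ 15.595815
(73 - 56.75)^2 / 56.75 = 264.0625 / 56.75 = 4225/908 ≈ 4.653084
chi2 = 5059/227 ≈ 22.286344

22.2863


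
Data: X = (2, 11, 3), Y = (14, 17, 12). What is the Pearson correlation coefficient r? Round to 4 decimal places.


r = sum((xi-xbar)(yi-ybar)) / sqrt(sum((xi-xbar)^2) * sum((yi-ybar)^2))
n = 3, xbar = 16/3 ≈ 5.333333, ybar = 43/3 ≈ 14.333333
Sxy = sum((xi-xbar)(yi-ybar)) = 65/3 ≈ 21.666667
Sxx = sum((xi-xbar)^2) = 146/3 ≈ 48.666667
Syy = sum((yi-ybar)^2) = 38/3 ≈ 12.666667
sqrt(Sxx*Syy) ≈ 24.828299
r = Sxy / sqrt(Sxx*Syy) = 21.666667 / 24.828299 ≈ 0.872660

0.8727


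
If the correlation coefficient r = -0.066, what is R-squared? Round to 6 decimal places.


R^2 = r^2 = (-0.066)^2 = 0.004356

0.004356


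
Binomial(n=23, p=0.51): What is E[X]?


E[X] = n*p = 23 * 0.51 = 11.73

11.73


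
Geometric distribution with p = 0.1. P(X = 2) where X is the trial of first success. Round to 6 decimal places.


P = (1-p)^(k-1) * p
(1-p)^(k-1) = 0.9^1 = 0.9
P = 0.9 * 0.1 = 0.09

0.090000


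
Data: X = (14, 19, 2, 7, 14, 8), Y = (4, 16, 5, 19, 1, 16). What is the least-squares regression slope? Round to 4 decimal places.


b = sum((xi-xbar)(yi-ybar)) / sum((xi-xbar)^2)
n = 6, xbar = 64/6 = 32/3 ≈ 10.666667, ybar = 61/6 ≈ 10.166667
Sxy = sum((xi-xbar)(yi-ybar)) = -17/3 ≈ -5.666667
Sxx = sum((xi-xbar)^2) = 562/3 ≈ 187.333333
b = Sxy / Sxx = -17/562 ≈ -0.030249

-0.0302


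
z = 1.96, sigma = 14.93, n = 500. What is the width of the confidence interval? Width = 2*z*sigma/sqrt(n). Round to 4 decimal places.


width = 2*z*sigma/sqrt(n)
2*z*sigma = 2 * 1.96 * 14.93 = 58.5256
sqrt(500) ≈ 22.360680
width = 58.5256 / 22.360680 ≈ 2.617344

2.6173


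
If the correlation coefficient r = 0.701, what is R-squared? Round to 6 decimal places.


R^2 = r^2 = (0.701)^2 = 0.491401

0.491401


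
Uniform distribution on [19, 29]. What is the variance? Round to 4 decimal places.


Var = (b-a)^2 / 12
(b-a)^2 = (29 - 19)^2 = 100
Var = 100/12 ≈ 8.333333

8.3333


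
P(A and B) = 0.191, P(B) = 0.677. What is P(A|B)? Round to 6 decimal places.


P(A|B) = P(A and B) / P(B) = 0.191 / 0.677 = 191/677 ≈ 0.28212703

0.282127


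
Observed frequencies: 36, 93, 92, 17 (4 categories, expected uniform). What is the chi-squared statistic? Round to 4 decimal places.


chi2 = sum((O-E)^2/E), E = total/4
total = 238, E = 238/4 = 59.5
(36 - 59.5)^2 / 59.5 = 552.25 / 59.5 = 2209/238 ≈ 9.281513
(93 - 59.5)^2 / 59.5 = 1122.25 / 59.5 = 4489/238 ≈ 18.861345
(92 - 59.5)^2 / 59.5 = 1056.25 / 59.5 = 4225/238 ≈ 17.752101
(17 - 59.5)^2 / 59.5 = 1806.25 / 59.5 = 425/14 ≈ 30.357143
chi2 = 9074/119 ≈ 76.252101

76.2521


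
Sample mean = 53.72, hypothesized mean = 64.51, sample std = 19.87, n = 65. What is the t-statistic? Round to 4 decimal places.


t = (xbar - mu0) / (s/sqrt(n))
xbar - mu0 = 53.72 - 64.51 = -10.79
sqrt(65) ≈ 8.06225775
s/sqrt(n) = 19.87 / 8.06225775 ≈ 2.46457018
t = -10.79 / 2.46457018 ≈ -4.378045

-4.3780


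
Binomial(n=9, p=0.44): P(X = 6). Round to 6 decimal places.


P = C(n,k) * p^k * (1-p)^(n-k)
C(9,6) = 84
p^k = 0.44^6 ≈ 0.007256314
(1-p)^(n-k) = 0.56^3 = 0.175616
P = 84 * 0.007256314 * 0.175616 ≈ 0.107043

0.107043


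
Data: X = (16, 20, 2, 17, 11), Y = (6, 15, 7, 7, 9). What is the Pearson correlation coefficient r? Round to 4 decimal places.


r = sum((xi-xbar)(yi-ybar)) / sqrt(sum((xi-xbar)^2) * sum((yi-ybar)^2))
n = 5, xbar = 66/5 = 13.2, ybar = 44/5 = 8.8
Sxy = sum((xi-xbar)(yi-ybar)) = 47.2
Sxx = sum((xi-xbar)^2) = 198.8
Syy = sum((yi-ybar)^2) = 52.8
sqrt(Sxx*Syy) ≈ 102.453111
r = Sxy / sqrt(Sxx*Syy) = 47.2 / 102.453111 ≈ 0.460699

0.4607


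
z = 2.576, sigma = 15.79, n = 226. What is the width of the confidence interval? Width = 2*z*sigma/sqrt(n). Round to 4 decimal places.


width = 2*z*sigma/sqrt(n)
2*z*sigma = 2 * 2.576 * 15.79 = 81.35008
sqrt(226) ≈ 15.033296
width = 81.35008 / 15.033296 ≈ 5.411327

5.4113


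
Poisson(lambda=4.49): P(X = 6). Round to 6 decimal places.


P = e^(-lam) * lam^k / k!
e^(-4.49) ≈ 0.01122064
lam^k = 4.49^6 ≈ 8193.662024
k! = 6! = 720
P = 0.01122064 * 8193.662024 / 720 ≈ 0.127692

0.127692


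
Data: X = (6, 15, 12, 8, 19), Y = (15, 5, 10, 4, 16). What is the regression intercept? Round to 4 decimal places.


a = ybar - b*xbar, where b = sum((xi-xbar)(yi-ybar)) / sum((xi-xbar)^2)
n = 5, xbar = 60/5 = 12, ybar = 50/5 = 10
Sxy = sum((xi-xbar)(yi-ybar)) = 21
Sxx = sum((xi-xbar)^2) = 110
b = Sxy / Sxx = 21/110 ≈ 0.190909
a = 10 - 0.190909 * 12 = 424/55 ≈ 7.709091

7.7091


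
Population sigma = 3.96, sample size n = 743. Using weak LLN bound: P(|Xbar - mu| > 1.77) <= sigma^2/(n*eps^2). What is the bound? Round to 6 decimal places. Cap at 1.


bound = min(1, sigma^2/(n*eps^2))
sigma^2 = 3.96^2 = 15.6816
n*eps^2 = 743 * 1.77^2 = 743 * 3.1329 = 2327.7447
sigma^2/(n*eps^2) = 15.6816 / 2327.7447 ≈ 0.00673682

0.006737


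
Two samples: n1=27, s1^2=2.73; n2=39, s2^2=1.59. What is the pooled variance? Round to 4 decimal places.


sp^2 = ((n1-1)*s1^2 + (n2-1)*s2^2)/(n1+n2-2)
(n1-1)*s1^2 = 26 * 2.73 = 70.98
(n2-1)*s2^2 = 38 * 1.59 = 60.42
numerator = 70.98 + 60.42 = 131.4
n1+n2-2 = 64
sp^2 = 131.4 / 64 = 2.053125

2.0531


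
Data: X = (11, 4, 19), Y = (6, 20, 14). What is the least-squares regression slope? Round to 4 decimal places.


b = sum((xi-xbar)(yi-ybar)) / sum((xi-xbar)^2)
n = 3, xbar = 34/3 ≈ 11.333333, ybar = 40/3 ≈ 13.333333
Sxy = sum((xi-xbar)(yi-ybar)) = -124/3 ≈ -41.333333
Sxx = sum((xi-xbar)^2) = 338/3 ≈ 112.666667
b = Sxy / Sxx = -62/169 ≈ -0.366864

-0.3669


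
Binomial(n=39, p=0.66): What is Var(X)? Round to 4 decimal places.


Var = n*p*(1-p) = 39 * 0.66 * 0.34 = 8.7516

8.7516


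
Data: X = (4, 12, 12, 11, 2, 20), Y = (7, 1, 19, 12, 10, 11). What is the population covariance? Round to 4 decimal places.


Cov = (1/n)*sum((xi-xbar)(yi-ybar))
n = 6, xbar = 61/6 ≈ 10.166667, ybar = 60/6 = 10
sum((xi-xbar)(yi-ybar)) = 30
Cov = 30 / 6 = 5

5.0000


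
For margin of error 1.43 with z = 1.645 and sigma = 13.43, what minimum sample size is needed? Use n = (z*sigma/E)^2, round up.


z*sigma/E = 1.645 * 13.43 / 1.43 ≈ 15.449196
(z*sigma/E)^2 ≈ 238.677651
round up: n = 239

239


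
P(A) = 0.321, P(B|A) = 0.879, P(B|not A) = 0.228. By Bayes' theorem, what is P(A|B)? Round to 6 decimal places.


P(A|B) = P(B|A)*P(A) / P(B), P(B) = P(B|A)*P(A) + P(B|not A)*P(not A)
P(B|A)*P(A) = 0.879 * 0.321 = 0.282159
P(B|not A)*P(not A) = 0.228 * 0.679 = 0.154812
P(B) = 0.282159 + 0.154812 = 0.436971
P(A|B) = 0.282159 / 0.436971 ≈ 0.64571562

0.645716


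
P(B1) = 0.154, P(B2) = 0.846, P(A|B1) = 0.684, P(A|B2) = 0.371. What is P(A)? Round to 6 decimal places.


P(A) = P(A|B1)*P(B1) + P(A|B2)*P(B2)
P(A|B1)*P(B1) = 0.684 * 0.154 = 0.105336
P(A|B2)*P(B2) = 0.371 * 0.846 = 0.313866
P(A) = 0.105336 + 0.313866 = 0.419202

0.419202


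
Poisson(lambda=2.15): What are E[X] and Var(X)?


E[X] = Var(X) = lambda = 2.15

2.15, 2.15


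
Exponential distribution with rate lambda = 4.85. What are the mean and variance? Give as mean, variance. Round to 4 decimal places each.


mean = 1/lam, var = 1/lam^2
mean = 1 / 4.85 = 20/97 ≈ 0.206186
lam^2 = 4.85^2 = 23.5225
var = 1 / 23.5225 = 400/9409 ≈ 0.042512

0.2062, 0.0425


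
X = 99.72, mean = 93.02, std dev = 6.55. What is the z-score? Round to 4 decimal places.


z = (X - mu) / sigma
X - mu = 99.72 - 93.02 = 6.7
z = 6.7 / 6.55 = 134/131 ≈ 1.022901

1.0229


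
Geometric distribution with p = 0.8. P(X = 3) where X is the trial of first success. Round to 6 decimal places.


P = (1-p)^(k-1) * p
(1-p)^(k-1) = 0.2^2 = 0.04
P = 0.04 * 0.8 = 0.032

0.032000


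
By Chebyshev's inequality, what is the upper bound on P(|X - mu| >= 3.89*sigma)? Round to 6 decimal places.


P <= 1/k^2
k^2 = 3.89^2 = 15.1321
1/k^2 = 1 / 15.1321 ≈ 0.06608468

0.066085


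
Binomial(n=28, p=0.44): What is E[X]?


E[X] = n*p = 28 * 0.44 = 12.32

12.32


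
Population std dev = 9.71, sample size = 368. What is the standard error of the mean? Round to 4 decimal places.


SE = sigma / sqrt(n)
sqrt(368) ≈ 19.183326
SE = 9.71 / 19.183326 ≈ 0.506169

0.5062


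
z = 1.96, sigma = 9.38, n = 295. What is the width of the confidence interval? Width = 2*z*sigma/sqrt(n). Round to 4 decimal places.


width = 2*z*sigma/sqrt(n)
2*z*sigma = 2 * 1.96 * 9.38 = 36.7696
sqrt(295) ≈ 17.175564
width = 36.7696 / 17.175564 ≈ 2.140809

2.1408


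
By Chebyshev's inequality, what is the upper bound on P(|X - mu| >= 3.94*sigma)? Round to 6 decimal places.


P <= 1/k^2
k^2 = 3.94^2 = 15.5236
1/k^2 = 1 / 15.5236 ≈ 0.06441805

0.064418


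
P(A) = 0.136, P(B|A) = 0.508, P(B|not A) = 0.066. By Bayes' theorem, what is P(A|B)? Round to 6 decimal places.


P(A|B) = P(B|A)*P(A) / P(B), P(B) = P(B|A)*P(A) + P(B|not A)*P(not A)
P(B|A)*P(A) = 0.508 * 0.136 = 0.069088
P(B|not A)*P(not A) = 0.066 * 0.864 = 0.057024
P(B) = 0.069088 + 0.057024 = 0.126112
P(A|B) = 0.069088 / 0.126112 = 2159/3941 ≈ 0.54783050

0.547830


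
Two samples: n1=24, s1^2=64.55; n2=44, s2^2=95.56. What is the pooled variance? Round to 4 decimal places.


sp^2 = ((n1-1)*s1^2 + (n2-1)*s2^2)/(n1+n2-2)
(n1-1)*s1^2 = 23 * 64.55 = 1484.65
(n2-1)*s2^2 = 43 * 95.56 = 4109.08
numerator = 1484.65 + 4109.08 = 5593.73
n1+n2-2 = 66
sp^2 = 5593.73 / 66 = 559373/6600 ≈ 84.753485

84.7535


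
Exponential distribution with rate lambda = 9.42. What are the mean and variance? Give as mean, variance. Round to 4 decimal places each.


mean = 1/lam, var = 1/lam^2
mean = 1 / 9.42 = 50/471 ≈ 0.106157
lam^2 = 9.42^2 = 88.7364
var = 1 / 88.7364 ≈ 0.011269

0.1062, 0.0113


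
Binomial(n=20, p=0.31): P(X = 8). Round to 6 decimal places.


P = C(n,k) * p^k * (1-p)^(n-k)
C(20,8) = 125970
p^k = 0.31^8 ≈ 0.00008528910
(1-p)^(n-k) = 0.69^12 ≈ 0.01164633
P = 125970 * 0.00008528910 * 0.01164633 ≈ 0.125127

0.125127


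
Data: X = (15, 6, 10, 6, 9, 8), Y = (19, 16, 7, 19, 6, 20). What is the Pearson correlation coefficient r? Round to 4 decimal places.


r = sum((xi-xbar)(yi-ybar)) / sqrt(sum((xi-xbar)^2) * sum((yi-ybar)^2))
n = 6, xbar = 54/6 = 9, ybar = 87/6 = 14.5
Sxy = sum((xi-xbar)(yi-ybar)) = -4
Sxx = sum((xi-xbar)^2) = 56
Syy = sum((yi-ybar)^2) = 201.5
sqrt(Sxx*Syy) ≈ 106.226174
r = Sxy / sqrt(Sxx*Syy) = -4 / 106.226174 ≈ -0.037656

-0.0377


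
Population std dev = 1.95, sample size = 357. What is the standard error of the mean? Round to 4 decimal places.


SE = sigma / sqrt(n)
sqrt(357) ≈ 18.894444
SE = 1.95 / 18.894444 ≈ 0.103205

0.1032


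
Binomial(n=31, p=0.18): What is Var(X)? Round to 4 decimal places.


Var = n*p*(1-p) = 31 * 0.18 * 0.82 = 4.5756

4.5756


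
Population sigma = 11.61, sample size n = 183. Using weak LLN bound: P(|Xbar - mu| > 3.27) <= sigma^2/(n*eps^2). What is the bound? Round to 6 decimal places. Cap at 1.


bound = min(1, sigma^2/(n*eps^2))
sigma^2 = 11.61^2 = 134.7921
n*eps^2 = 183 * 3.27^2 = 183 * 10.6929 = 1956.8007
sigma^2/(n*eps^2) = 134.7921 / 1956.8007 ≈ 0.06888392

0.068884


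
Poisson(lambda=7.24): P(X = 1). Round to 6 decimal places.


P = e^(-lam) * lam^k / k!
e^(-7.24) ≈ 0.0007173118
lam^k = 7.24^1 = 7.24
k! = 1! = 1
P = 0.0007173118 * 7.24 / 1 ≈ 0.005193

0.005193


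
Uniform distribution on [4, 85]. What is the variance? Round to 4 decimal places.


Var = (b-a)^2 / 12
(b-a)^2 = (85 - 4)^2 = 6561
Var = 6561/12 = 546.75

546.7500


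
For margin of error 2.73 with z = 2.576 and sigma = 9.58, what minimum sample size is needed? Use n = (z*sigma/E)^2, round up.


z*sigma/E = 2.576 * 9.58 / 2.73 = 44068/4875 ≈ 9.039590
(z*sigma/E)^2 ≈ 81.714183
round up: n = 82

82


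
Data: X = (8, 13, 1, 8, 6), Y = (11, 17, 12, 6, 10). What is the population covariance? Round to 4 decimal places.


Cov = (1/n)*sum((xi-xbar)(yi-ybar))
n = 5, xbar = 36/5 = 7.2, ybar = 56/5 = 11.2
sum((xi-xbar)(yi-ybar)) = 25.8
Cov = 25.8 / 5 = 5.16

5.1600


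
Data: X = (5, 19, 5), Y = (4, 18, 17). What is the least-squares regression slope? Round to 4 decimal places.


b = sum((xi-xbar)(yi-ybar)) / sum((xi-xbar)^2)
n = 3, xbar = 29/3 ≈ 9.666667, ybar = 39/3 = 13
Sxy = sum((xi-xbar)(yi-ybar)) = 70
Sxx = sum((xi-xbar)^2) = 392/3 ≈ 130.666667
b = Sxy / Sxx = 15/28 ≈ 0.535714

0.5357


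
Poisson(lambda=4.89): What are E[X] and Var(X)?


E[X] = Var(X) = lambda = 4.89

4.89, 4.89


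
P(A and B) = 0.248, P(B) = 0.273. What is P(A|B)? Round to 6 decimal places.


P(A|B) = P(A and B) / P(B) = 0.248 / 0.273 = 248/273 ≈ 0.90842491

0.908425


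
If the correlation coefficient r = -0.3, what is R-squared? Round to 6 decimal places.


R^2 = r^2 = (-0.3)^2 = 0.09

0.090000


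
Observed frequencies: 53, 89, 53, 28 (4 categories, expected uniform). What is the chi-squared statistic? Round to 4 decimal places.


chi2 = sum((O-E)^2/E), E = total/4
total = 223, E = 223/4 = 55.75
(53 - 55.75)^2 / 55.75 = 7.5625 / 55.75 = 121/892 ≈ 0.135650
(89 - 55.75)^2 / 55.75 = 1105.5625 / 55.75 = 17689/892 ≈ 19.830717
(53 - 55.75)^2 / 55.75 = 7.5625 / 55.75 = 121/892 ≈ 0.135650
(28 - 55.75)^2 / 55.75 = 770.0625 / 55.75 = 12321/892 ≈ 13.812780
chi2 = 7563/223 ≈ 33.914798

33.9148


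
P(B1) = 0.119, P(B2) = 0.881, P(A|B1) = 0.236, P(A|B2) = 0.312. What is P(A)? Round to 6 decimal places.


P(A) = P(A|B1)*P(B1) + P(A|B2)*P(B2)
P(A|B1)*P(B1) = 0.236 * 0.119 = 0.028084
P(A|B2)*P(B2) = 0.312 * 0.881 = 0.274872
P(A) = 0.028084 + 0.274872 = 0.302956

0.302956


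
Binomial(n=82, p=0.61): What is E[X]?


E[X] = n*p = 82 * 0.61 = 50.02

50.02


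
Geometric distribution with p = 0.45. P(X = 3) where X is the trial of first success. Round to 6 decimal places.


P = (1-p)^(k-1) * p
(1-p)^(k-1) = 0.55^2 = 0.3025
P = 0.3025 * 0.45 = 0.136125

0.136125


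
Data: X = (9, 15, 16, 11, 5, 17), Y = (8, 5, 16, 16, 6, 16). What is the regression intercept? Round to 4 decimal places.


a = ybar - b*xbar, where b = sum((xi-xbar)(yi-ybar)) / sum((xi-xbar)^2)
n = 6, xbar = 73/6 ≈ 12.166667, ybar = 67/6 ≈ 11.166667
Sxy = sum((xi-xbar)(yi-ybar)) = 395/6 ≈ 65.833333
Sxx = sum((xi-xbar)^2) = 653/6 ≈ 108.833333
b = Sxy / Sxx = 395/653 ≈ 0.604900
a = 11.166667 - 0.604900 * 12.166667 = 2486/653 ≈ 3.807044

3.8070


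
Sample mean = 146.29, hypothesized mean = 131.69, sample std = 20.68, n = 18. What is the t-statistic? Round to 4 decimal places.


t = (xbar - mu0) / (s/sqrt(n))
xbar - mu0 = 146.29 - 131.69 = 14.6
sqrt(18) ≈ 4.24264069
s/sqrt(n) = 20.68 / 4.24264069 ≈ 4.87432274
t = 14.6 / 4.87432274 ≈ 2.995288

2.9953


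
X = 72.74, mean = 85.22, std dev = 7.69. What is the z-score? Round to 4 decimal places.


z = (X - mu) / sigma
X - mu = 72.74 - 85.22 = -12.48
z = -12.48 / 7.69 = -1248/769 ≈ -1.622887

-1.6229


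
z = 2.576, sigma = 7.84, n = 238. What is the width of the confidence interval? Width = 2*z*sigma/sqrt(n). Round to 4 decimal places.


width = 2*z*sigma/sqrt(n)
2*z*sigma = 2 * 2.576 * 7.84 = 40.39168
sqrt(238) ≈ 15.427249
width = 40.39168 / 15.427249 ≈ 2.618204

2.6182


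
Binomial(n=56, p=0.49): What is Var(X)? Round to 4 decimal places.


Var = n*p*(1-p) = 56 * 0.49 * 0.51 = 13.9944

13.9944


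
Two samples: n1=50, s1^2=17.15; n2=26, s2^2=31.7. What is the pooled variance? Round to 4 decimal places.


sp^2 = ((n1-1)*s1^2 + (n2-1)*s2^2)/(n1+n2-2)
(n1-1)*s1^2 = 49 * 17.15 = 840.35
(n2-1)*s2^2 = 25 * 31.7 = 792.5
numerator = 840.35 + 792.5 = 1632.85
n1+n2-2 = 74
sp^2 = 1632.85 / 74 = 32657/1480 ≈ 22.065541

22.0655


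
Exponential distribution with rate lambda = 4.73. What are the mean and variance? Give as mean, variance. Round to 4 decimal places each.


mean = 1/lam, var = 1/lam^2
mean = 1 / 4.73 = 100/473 ≈ 0.211416
lam^2 = 4.73^2 = 22.3729
var = 1 / 22.3729 ≈ 0.044697

0.2114, 0.0447


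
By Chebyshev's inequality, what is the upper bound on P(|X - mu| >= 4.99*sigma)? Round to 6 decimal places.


P <= 1/k^2
k^2 = 4.99^2 = 24.9001
1/k^2 = 1 / 24.9001 ≈ 0.04016048

0.040160


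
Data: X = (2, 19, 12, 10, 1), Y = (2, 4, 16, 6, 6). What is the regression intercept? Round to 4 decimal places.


a = ybar - b*xbar, where b = sum((xi-xbar)(yi-ybar)) / sum((xi-xbar)^2)
n = 5, xbar = 44/5 = 8.8, ybar = 34/5 = 6.8
Sxy = sum((xi-xbar)(yi-ybar)) = 38.8
Sxx = sum((xi-xbar)^2) = 222.8
b = Sxy / Sxx = 97/557 ≈ 0.174147
a = 6.8 - 0.174147 * 8.8 = 2934/557 ≈ 5.267504

5.2675
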